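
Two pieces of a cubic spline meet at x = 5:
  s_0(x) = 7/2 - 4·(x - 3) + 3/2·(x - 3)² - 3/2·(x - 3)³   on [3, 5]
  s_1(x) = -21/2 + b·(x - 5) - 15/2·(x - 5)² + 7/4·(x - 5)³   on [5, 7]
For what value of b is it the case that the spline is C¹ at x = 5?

-16

s_0'(x) = -4 + 3·(x - 3) - 9/2·(x - 3)², so s_0'(5) = -16. On the right, s_1'(5) = b, so b = -16.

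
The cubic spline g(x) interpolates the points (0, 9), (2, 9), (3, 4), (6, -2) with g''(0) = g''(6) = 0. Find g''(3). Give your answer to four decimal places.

2.9362

Let m_i = g''(x_i). Step sizes h_i = 2, 1, 3; slopes of the chords Δ_i = (y_(i+1) - y_i)/h_i = 0, -5, -2.
  2·m_0 + 6·m_1 + 1·m_2 = 6(Δ_1 - Δ_0) = -30
  1·m_1 + 8·m_2 + 3·m_3 = 6(Δ_2 - Δ_1) = 18
Natural end conditions: m_0 = m_3 = 0.
Forward elimination and back-substitution give m_0 = 0, m_1 = -258/47, m_2 = 138/47, m_3 = 0.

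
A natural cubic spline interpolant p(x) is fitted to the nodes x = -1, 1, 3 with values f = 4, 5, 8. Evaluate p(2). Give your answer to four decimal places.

6.3125

Let M_i = p''(x_i). Step sizes h_i = 2, 2; slopes of the chords Δ_i = (y_(i+1) - y_i)/h_i = 1/2, 3/2.
  2·M_0 + 8·M_1 + 2·M_2 = 6(Δ_1 - Δ_0) = 6
Natural end conditions: M_0 = M_2 = 0.
Forward elimination and back-substitution give M_0 = 0, M_1 = 3/4, M_2 = 0.
On [1, 3], p(x) = 5 + 1·(x - 1) + 3/8·(x - 1)² - 1/16·(x - 1)³.
With (x - 1) = 1: p(2) = 101/16.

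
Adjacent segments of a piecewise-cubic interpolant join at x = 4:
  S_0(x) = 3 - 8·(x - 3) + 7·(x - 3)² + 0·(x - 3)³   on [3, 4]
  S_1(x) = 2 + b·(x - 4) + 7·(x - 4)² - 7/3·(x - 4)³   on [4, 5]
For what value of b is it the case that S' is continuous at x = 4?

S_0'(x) = -8 + 14·(x - 3) + 0·(x - 3)², so S_0'(4) = 6. On the right, S_1'(4) = b, so b = 6.

6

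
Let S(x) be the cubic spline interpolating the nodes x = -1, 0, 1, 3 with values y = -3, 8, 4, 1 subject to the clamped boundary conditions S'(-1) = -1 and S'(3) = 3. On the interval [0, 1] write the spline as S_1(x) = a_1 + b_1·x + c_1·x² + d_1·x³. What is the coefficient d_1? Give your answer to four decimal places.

7.7045

Let M_i = S''(x_i). Step sizes h_i = 1, 1, 2; slopes of the chords Δ_i = (y_(i+1) - y_i)/h_i = 11, -4, -3/2.
  1·M_0 + 4·M_1 + 1·M_2 = 6(Δ_1 - Δ_0) = -90
  1·M_1 + 6·M_2 + 2·M_3 = 6(Δ_2 - Δ_1) = 15
Clamped end conditions give two more equations: 2h_0·M_0 + h_0·M_1 = 6(Δ_0 - S'(-1)) = 72 and h_2·M_2 + 2h_2·M_3 = 6(S'(3) - Δ_2) = 27.
Forward elimination and back-substitution give M_0 = 1213/22, M_1 = -421/11, M_2 = 175/22, M_3 = 61/22.
On [0, 1], with S_1(x) = a_1 + b_1·x + c_1·x² + d_1·x³: c_1 = M_1/2 = -421/22, d_1 = (M_2 - M_1)/(6h_1) = 339/44, b_1 = Δ_1 - h_1(2M_1 + M_2)/6 = 327/44.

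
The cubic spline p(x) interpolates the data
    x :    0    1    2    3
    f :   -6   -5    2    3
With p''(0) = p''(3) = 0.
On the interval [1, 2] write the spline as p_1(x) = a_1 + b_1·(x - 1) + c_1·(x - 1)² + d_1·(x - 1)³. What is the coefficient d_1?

-4

Write M_i for p''(x_i). With h_i = 1, 1, 1 and divided differences Δ_i = 1, 7, 1, the continuity of p' gives the tridiagonal system
  1·M_0 + 4·M_1 + 1·M_2 = 6(Δ_1 - Δ_0) = 36
  1·M_1 + 4·M_2 + 1·M_3 = 6(Δ_2 - Δ_1) = -36
Natural end conditions: M_0 = M_3 = 0.
Forward elimination and back-substitution give M_0 = 0, M_1 = 12, M_2 = -12, M_3 = 0.
On [1, 2], with p_1(x) = a_1 + b_1·(x - 1) + c_1·(x - 1)² + d_1·(x - 1)³: c_1 = M_1/2 = 6, d_1 = (M_2 - M_1)/(6h_1) = -4, b_1 = Δ_1 - h_1(2M_1 + M_2)/6 = 5.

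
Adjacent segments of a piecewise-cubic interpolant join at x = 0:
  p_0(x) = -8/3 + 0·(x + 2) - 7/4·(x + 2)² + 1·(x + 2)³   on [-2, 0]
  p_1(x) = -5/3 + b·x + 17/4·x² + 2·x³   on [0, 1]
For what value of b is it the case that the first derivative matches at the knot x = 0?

p_0'(x) = 0 - 7/2·(x + 2) + 3·(x + 2)², so p_0'(0) = 5. On the right, p_1'(0) = b, so b = 5.

5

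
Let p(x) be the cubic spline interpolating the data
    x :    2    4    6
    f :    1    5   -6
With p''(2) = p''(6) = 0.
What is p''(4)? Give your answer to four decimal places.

-5.6250

Let σ_i = p''(x_i). Step sizes h_i = 2, 2; slopes of the chords Δ_i = (y_(i+1) - y_i)/h_i = 2, -11/2.
  2·σ_0 + 8·σ_1 + 2·σ_2 = 6(Δ_1 - Δ_0) = -45
Natural end conditions: σ_0 = σ_2 = 0.
Hence σ_0 = 0, σ_1 = -45/8, σ_2 = 0.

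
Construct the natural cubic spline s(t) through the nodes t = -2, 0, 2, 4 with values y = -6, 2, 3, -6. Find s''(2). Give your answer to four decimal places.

Write M_i for s''(x_i). With h_i = 2, 2, 2 and divided differences Δ_i = 4, 1/2, -9/2, the continuity of s' gives the tridiagonal system
  2·M_0 + 8·M_1 + 2·M_2 = 6(Δ_1 - Δ_0) = -21
  2·M_1 + 8·M_2 + 2·M_3 = 6(Δ_2 - Δ_1) = -30
Natural end conditions: M_0 = M_3 = 0.
Solving: M_0 = 0, M_1 = -9/5, M_2 = -33/10, M_3 = 0.

-3.3000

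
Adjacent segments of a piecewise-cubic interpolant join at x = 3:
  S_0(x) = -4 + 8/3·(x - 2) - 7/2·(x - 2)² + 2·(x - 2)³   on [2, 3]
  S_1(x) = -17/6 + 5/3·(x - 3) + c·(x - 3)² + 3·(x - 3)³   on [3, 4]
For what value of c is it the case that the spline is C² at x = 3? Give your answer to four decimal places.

S_0''(x) = -7 + 12·(x - 2), so S_0''(3) = 5. On the right, S_1''(3) = 2c, so c = 5/2.

2.5000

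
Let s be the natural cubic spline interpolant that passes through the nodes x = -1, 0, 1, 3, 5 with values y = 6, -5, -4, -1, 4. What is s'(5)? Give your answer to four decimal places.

Write m_i for s''(x_i). With h_i = 1, 1, 2, 2 and divided differences Δ_i = -11, 1, 3/2, 5/2, the continuity of s' gives the tridiagonal system
  1·m_0 + 4·m_1 + 1·m_2 = 6(Δ_1 - Δ_0) = 72
  1·m_1 + 6·m_2 + 2·m_3 = 6(Δ_2 - Δ_1) = 3
  2·m_2 + 8·m_3 + 2·m_4 = 6(Δ_3 - Δ_2) = 6
Natural end conditions: m_0 = m_4 = 0.
Hence m_0 = 0, m_1 = 263/14, m_2 = -22/7, m_3 = 43/28, m_4 = 0.
On [3, 5], s'(x) = b_3 + 2c_3·(x - 3) + 3d_3·(x - 3)² with b_3 = Δ_3 - h_3(2m_3 + m_4)/6 = 31/21, c_3 = m_3/2 = 43/56, d_3 = (m_4 - m_3)/(6h_3) = -43/336. So s'(5) = 253/84.

3.0119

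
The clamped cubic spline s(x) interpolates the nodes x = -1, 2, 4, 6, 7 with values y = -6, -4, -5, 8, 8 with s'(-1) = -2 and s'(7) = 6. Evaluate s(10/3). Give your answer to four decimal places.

Let M_i = s''(x_i). Step sizes h_i = 3, 2, 2, 1; slopes of the chords Δ_i = (y_(i+1) - y_i)/h_i = 2/3, -1/2, 13/2, 0.
  3·M_0 + 10·M_1 + 2·M_2 = 6(Δ_1 - Δ_0) = -7
  2·M_1 + 8·M_2 + 2·M_3 = 6(Δ_2 - Δ_1) = 42
  2·M_2 + 6·M_3 + 1·M_4 = 6(Δ_3 - Δ_2) = -39
Clamped end conditions give two more equations: 2h_0·M_0 + h_0·M_1 = 6(Δ_0 - s'(-1)) = 16 and h_3·M_3 + 2h_3·M_4 = 6(s'(7) - Δ_3) = 36.
Solving: M_0 = 1493/318, M_1 = -215/53, M_2 = 2065/212, M_3 = -737/53, M_4 = 2645/106.
On [2, 4], s(x) = -4 - 221/212·(x - 2) - 215/106·(x - 2)² + 975/848·(x - 2)³.
With (x - 2) = 4/3: s(10/3) = -997/159.

-6.2704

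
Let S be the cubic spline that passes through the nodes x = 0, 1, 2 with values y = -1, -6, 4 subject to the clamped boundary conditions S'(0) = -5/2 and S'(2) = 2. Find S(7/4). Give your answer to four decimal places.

Let M_i = S''(x_i). Step sizes h_i = 1, 1; slopes of the chords Δ_i = (y_(i+1) - y_i)/h_i = -5, 10.
  1·M_0 + 4·M_1 + 1·M_2 = 6(Δ_1 - Δ_0) = 90
Clamped end conditions give two more equations: 2h_0·M_0 + h_0·M_1 = 6(Δ_0 - S'(0)) = -15 and h_1·M_1 + 2h_1·M_2 = 6(S'(2) - Δ_1) = -48.
Solving the tridiagonal system: M_0 = -111/4, M_1 = 81/2, M_2 = -177/4.
On [1, 2], S(x) = -6 + 31/8·(x - 1) + 81/4·(x - 1)² - 113/8·(x - 1)³.
With (x - 1) = 3/4: S(7/4) = 1197/512.

2.3379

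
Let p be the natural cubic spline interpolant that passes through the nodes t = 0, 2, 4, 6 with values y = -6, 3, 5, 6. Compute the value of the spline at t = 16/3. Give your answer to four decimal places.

Put m_i = p'' at the i-th knot. Here h = (2, 2, 2) and Δ = (9/2, 1, 1/2), so the interior equations h_(i-1)·m_(i-1) + 2(h_(i-1)+h_i)·m_i + h_i·m_(i+1) = 6(Δ_i − Δ_(i-1)) read
  2·m_0 + 8·m_1 + 2·m_2 = 6(Δ_1 - Δ_0) = -21
  2·m_1 + 8·m_2 + 2·m_3 = 6(Δ_2 - Δ_1) = -3
Natural end conditions: m_0 = m_3 = 0.
Solving: m_0 = 0, m_1 = -27/10, m_2 = 3/10, m_3 = 0.
On [4, 6], p(t) = 5 + 3/10·(t - 4) + 3/20·(t - 4)² - 1/40·(t - 4)³.
With (t - 4) = 4/3: p(16/3) = 757/135.

5.6074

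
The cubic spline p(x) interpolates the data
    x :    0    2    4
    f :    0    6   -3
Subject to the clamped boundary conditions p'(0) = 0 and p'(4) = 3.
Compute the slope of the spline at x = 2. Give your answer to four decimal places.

-1.8750

With M_i denoting the second derivative at x_i, h_i = 2, 2, and Δ_i = (y_(i+1) − y_i)/h_i = 3, -9/2:
  2·M_0 + 8·M_1 + 2·M_2 = 6(Δ_1 - Δ_0) = -45
Clamped end conditions give two more equations: 2h_0·M_0 + h_0·M_1 = 6(Δ_0 - p'(0)) = 18 and h_1·M_1 + 2h_1·M_2 = 6(p'(4) - Δ_1) = 45.
Solving: M_0 = 87/8, M_1 = -51/4, M_2 = 141/8.
On [2, 4], p'(x) = b_1 + 2c_1·(x - 2) + 3d_1·(x - 2)² with b_1 = Δ_1 - h_1(2M_1 + M_2)/6 = -15/8, c_1 = M_1/2 = -51/8, d_1 = (M_2 - M_1)/(6h_1) = 81/32. So p'(2) = -15/8.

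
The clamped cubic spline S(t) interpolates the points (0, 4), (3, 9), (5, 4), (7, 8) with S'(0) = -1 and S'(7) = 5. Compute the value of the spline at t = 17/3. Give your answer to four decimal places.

Write M_i for S''(x_i). With h_i = 3, 2, 2 and divided differences Δ_i = 5/3, -5/2, 2, the continuity of S' gives the tridiagonal system
  3·M_0 + 10·M_1 + 2·M_2 = 6(Δ_1 - Δ_0) = -25
  2·M_1 + 8·M_2 + 2·M_3 = 6(Δ_2 - Δ_1) = 27
Clamped end conditions give two more equations: 2h_0·M_0 + h_0·M_1 = 6(Δ_0 - S'(0)) = 16 and h_2·M_2 + 2h_2·M_3 = 6(S'(7) - Δ_2) = 18.
Solving: M_0 = 563/111, M_1 = -178/37, M_2 = 146/37, M_3 = 187/74.
On [5, 7], S(t) = 4 - 109/74·(t - 5) + 73/37·(t - 5)² - 35/296·(t - 5)³.
With (t - 5) = 2/3: S(17/3) = 3856/999.

3.8599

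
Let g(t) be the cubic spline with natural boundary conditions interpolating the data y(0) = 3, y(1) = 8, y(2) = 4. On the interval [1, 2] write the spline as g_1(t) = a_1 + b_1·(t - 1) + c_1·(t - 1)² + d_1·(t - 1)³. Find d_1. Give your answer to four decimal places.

Let M_i = g''(x_i). Step sizes h_i = 1, 1; slopes of the chords Δ_i = (y_(i+1) - y_i)/h_i = 5, -4.
  1·M_0 + 4·M_1 + 1·M_2 = 6(Δ_1 - Δ_0) = -54
Natural end conditions: M_0 = M_2 = 0.
Solving: M_0 = 0, M_1 = -27/2, M_2 = 0.
On [1, 2], with g_1(t) = a_1 + b_1·(t - 1) + c_1·(t - 1)² + d_1·(t - 1)³: c_1 = M_1/2 = -27/4, d_1 = (M_2 - M_1)/(6h_1) = 9/4, b_1 = Δ_1 - h_1(2M_1 + M_2)/6 = 1/2.

2.2500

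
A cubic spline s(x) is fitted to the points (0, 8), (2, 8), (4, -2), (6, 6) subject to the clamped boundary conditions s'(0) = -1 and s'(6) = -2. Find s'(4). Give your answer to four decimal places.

0.6667

Write m_i for s''(x_i). With h_i = 2, 2, 2 and divided differences Δ_i = 0, -5, 4, the continuity of s' gives the tridiagonal system
  2·m_0 + 8·m_1 + 2·m_2 = 6(Δ_1 - Δ_0) = -30
  2·m_1 + 8·m_2 + 2·m_3 = 6(Δ_2 - Δ_1) = 54
Clamped end conditions give two more equations: 2h_0·m_0 + h_0·m_1 = 6(Δ_0 - s'(0)) = 6 and h_2·m_2 + 2h_2·m_3 = 6(s'(6) - Δ_2) = -36.
Hence m_0 = 17/3, m_1 = -25/3, m_2 = 38/3, m_3 = -46/3.
On [4, 6], s'(x) = b_2 + 2c_2·(x - 4) + 3d_2·(x - 4)² with b_2 = Δ_2 - h_2(2m_2 + m_3)/6 = 2/3, c_2 = m_2/2 = 19/3, d_2 = (m_3 - m_2)/(6h_2) = -7/3. So s'(4) = 2/3.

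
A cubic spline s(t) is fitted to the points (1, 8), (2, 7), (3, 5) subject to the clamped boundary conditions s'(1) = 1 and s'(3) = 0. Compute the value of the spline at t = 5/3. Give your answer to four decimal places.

7.7037

With m_i denoting the second derivative at x_i, h_i = 1, 1, and Δ_i = (y_(i+1) − y_i)/h_i = -1, -2:
  1·m_0 + 4·m_1 + 1·m_2 = 6(Δ_1 - Δ_0) = -6
Clamped end conditions give two more equations: 2h_0·m_0 + h_0·m_1 = 6(Δ_0 - s'(1)) = -12 and h_1·m_1 + 2h_1·m_2 = 6(s'(3) - Δ_1) = 12.
Forward elimination and back-substitution give m_0 = -5, m_1 = -2, m_2 = 7.
On [1, 2], s(t) = 8 + 1·(t - 1) - 5/2·(t - 1)² + 1/2·(t - 1)³.
With (t - 1) = 2/3: s(5/3) = 208/27.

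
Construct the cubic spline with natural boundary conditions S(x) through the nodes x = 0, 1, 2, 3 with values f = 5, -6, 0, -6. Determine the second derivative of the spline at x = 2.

Write M_i for S''(x_i). With h_i = 1, 1, 1 and divided differences Δ_i = -11, 6, -6, the continuity of S' gives the tridiagonal system
  1·M_0 + 4·M_1 + 1·M_2 = 6(Δ_1 - Δ_0) = 102
  1·M_1 + 4·M_2 + 1·M_3 = 6(Δ_2 - Δ_1) = -72
Natural end conditions: M_0 = M_3 = 0.
Hence M_0 = 0, M_1 = 32, M_2 = -26, M_3 = 0.

-26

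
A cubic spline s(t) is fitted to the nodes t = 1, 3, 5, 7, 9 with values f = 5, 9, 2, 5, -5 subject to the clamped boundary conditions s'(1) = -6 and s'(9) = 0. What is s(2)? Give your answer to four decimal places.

Put M_i = s'' at the i-th knot. Here h = (2, 2, 2, 2) and Δ = (2, -7/2, 3/2, -5), so the interior equations h_(i-1)·M_(i-1) + 2(h_(i-1)+h_i)·M_i + h_i·M_(i+1) = 6(Δ_i − Δ_(i-1)) read
  2·M_0 + 8·M_1 + 2·M_2 = 6(Δ_1 - Δ_0) = -33
  2·M_1 + 8·M_2 + 2·M_3 = 6(Δ_2 - Δ_1) = 30
  2·M_2 + 8·M_3 + 2·M_4 = 6(Δ_3 - Δ_2) = -39
Clamped end conditions give two more equations: 2h_0·M_0 + h_0·M_1 = 6(Δ_0 - s'(1)) = 48 and h_3·M_3 + 2h_3·M_4 = 6(s'(9) - Δ_3) = 30.
Solving the tridiagonal system: M_0 = 243/14, M_1 = -75/7, M_2 = 9, M_3 = -72/7, M_4 = 177/14.
On [1, 3], s(t) = 5 - 6·(t - 1) + 243/28·(t - 1)² - 131/56·(t - 1)³.
With (t - 1) = 1: s(2) = 299/56.

5.3393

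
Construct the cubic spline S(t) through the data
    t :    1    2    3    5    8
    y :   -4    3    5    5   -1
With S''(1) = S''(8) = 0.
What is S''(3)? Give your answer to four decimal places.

-0.3925

Write M_i for S''(x_i). With h_i = 1, 1, 2, 3 and divided differences Δ_i = 7, 2, 0, -2, the continuity of S' gives the tridiagonal system
  1·M_0 + 4·M_1 + 1·M_2 = 6(Δ_1 - Δ_0) = -30
  1·M_1 + 6·M_2 + 2·M_3 = 6(Δ_2 - Δ_1) = -12
  2·M_2 + 10·M_3 + 3·M_4 = 6(Δ_3 - Δ_2) = -12
Natural end conditions: M_0 = M_4 = 0.
Hence M_0 = 0, M_1 = -792/107, M_2 = -42/107, M_3 = -120/107, M_4 = 0.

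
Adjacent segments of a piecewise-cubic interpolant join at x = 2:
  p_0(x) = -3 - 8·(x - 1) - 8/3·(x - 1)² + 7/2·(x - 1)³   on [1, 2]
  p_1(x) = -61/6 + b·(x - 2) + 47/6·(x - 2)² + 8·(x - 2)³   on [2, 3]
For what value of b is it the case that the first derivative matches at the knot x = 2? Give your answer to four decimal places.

p_0'(x) = -8 - 16/3·(x - 1) + 21/2·(x - 1)², so p_0'(2) = -17/6. On the right, p_1'(2) = b, so b = -17/6.

-2.8333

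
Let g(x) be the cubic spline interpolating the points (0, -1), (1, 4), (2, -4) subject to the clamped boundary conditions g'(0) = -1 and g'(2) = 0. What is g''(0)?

With m_i denoting the second derivative at x_i, h_i = 1, 1, and Δ_i = (y_(i+1) − y_i)/h_i = 5, -8:
  1·m_0 + 4·m_1 + 1·m_2 = 6(Δ_1 - Δ_0) = -78
Clamped end conditions give two more equations: 2h_0·m_0 + h_0·m_1 = 6(Δ_0 - g'(0)) = 36 and h_1·m_1 + 2h_1·m_2 = 6(g'(2) - Δ_1) = 48.
Forward elimination and back-substitution give m_0 = 38, m_1 = -40, m_2 = 44.

38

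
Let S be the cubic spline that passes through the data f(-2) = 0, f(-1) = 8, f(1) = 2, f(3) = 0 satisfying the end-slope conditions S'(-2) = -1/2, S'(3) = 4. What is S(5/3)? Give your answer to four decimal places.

-0.8631

Let σ_i = S''(x_i). Step sizes h_i = 1, 2, 2; slopes of the chords Δ_i = (y_(i+1) - y_i)/h_i = 8, -3, -1.
  1·σ_0 + 6·σ_1 + 2·σ_2 = 6(Δ_1 - Δ_0) = -66
  2·σ_1 + 8·σ_2 + 2·σ_3 = 6(Δ_2 - Δ_1) = 12
Clamped end conditions give two more equations: 2h_0·σ_0 + h_0·σ_1 = 6(Δ_0 - S'(-2)) = 51 and h_2·σ_2 + 2h_2·σ_3 = 6(S'(3) - Δ_2) = 30.
Forward elimination and back-substitution give σ_0 = 798/23, σ_1 = -423/23, σ_2 = 111/23, σ_3 = 117/23.
On [1, 3], S(x) = 2 - 136/23·(x - 1) + 111/46·(x - 1)² + 1/46·(x - 1)³.
With (x - 1) = 2/3: S(5/3) = -536/621.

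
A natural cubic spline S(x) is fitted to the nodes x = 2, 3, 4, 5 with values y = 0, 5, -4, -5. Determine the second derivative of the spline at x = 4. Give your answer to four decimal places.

Put M_i = S'' at the i-th knot. Here h = (1, 1, 1) and Δ = (5, -9, -1), so the interior equations h_(i-1)·M_(i-1) + 2(h_(i-1)+h_i)·M_i + h_i·M_(i+1) = 6(Δ_i − Δ_(i-1)) read
  1·M_0 + 4·M_1 + 1·M_2 = 6(Δ_1 - Δ_0) = -84
  1·M_1 + 4·M_2 + 1·M_3 = 6(Δ_2 - Δ_1) = 48
Natural end conditions: M_0 = M_3 = 0.
Hence M_0 = 0, M_1 = -128/5, M_2 = 92/5, M_3 = 0.

18.4000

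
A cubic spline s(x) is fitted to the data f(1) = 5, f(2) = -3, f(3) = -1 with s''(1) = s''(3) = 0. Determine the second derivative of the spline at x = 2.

15

With m_i denoting the second derivative at x_i, h_i = 1, 1, and Δ_i = (y_(i+1) − y_i)/h_i = -8, 2:
  1·m_0 + 4·m_1 + 1·m_2 = 6(Δ_1 - Δ_0) = 60
Natural end conditions: m_0 = m_2 = 0.
Solving the tridiagonal system: m_0 = 0, m_1 = 15, m_2 = 0.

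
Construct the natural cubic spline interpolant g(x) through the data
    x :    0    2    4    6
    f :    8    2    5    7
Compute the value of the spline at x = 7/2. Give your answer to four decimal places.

3.9563

With M_i denoting the second derivative at x_i, h_i = 2, 2, 2, and Δ_i = (y_(i+1) − y_i)/h_i = -3, 3/2, 1:
  2·M_0 + 8·M_1 + 2·M_2 = 6(Δ_1 - Δ_0) = 27
  2·M_1 + 8·M_2 + 2·M_3 = 6(Δ_2 - Δ_1) = -3
Natural end conditions: M_0 = M_3 = 0.
Solving the tridiagonal system: M_0 = 0, M_1 = 37/10, M_2 = -13/10, M_3 = 0.
On [2, 4], g(x) = 2 - 8/15·(x - 2) + 37/20·(x - 2)² - 5/12·(x - 2)³.
With (x - 2) = 3/2: g(7/2) = 633/160.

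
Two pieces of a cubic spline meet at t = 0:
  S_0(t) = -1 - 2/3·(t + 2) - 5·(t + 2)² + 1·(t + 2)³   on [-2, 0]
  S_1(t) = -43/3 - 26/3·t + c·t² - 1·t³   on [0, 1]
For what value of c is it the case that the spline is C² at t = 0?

S_0''(t) = -10 + 6·(t + 2), so S_0''(0) = 2. On the right, S_1''(0) = 2c, so c = 1.

1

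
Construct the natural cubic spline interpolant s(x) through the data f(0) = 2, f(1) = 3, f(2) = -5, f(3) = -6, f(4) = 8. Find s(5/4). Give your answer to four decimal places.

With m_i denoting the second derivative at x_i, h_i = 1, 1, 1, 1, and Δ_i = (y_(i+1) − y_i)/h_i = 1, -8, -1, 14:
  1·m_0 + 4·m_1 + 1·m_2 = 6(Δ_1 - Δ_0) = -54
  1·m_1 + 4·m_2 + 1·m_3 = 6(Δ_2 - Δ_1) = 42
  1·m_2 + 4·m_3 + 1·m_4 = 6(Δ_3 - Δ_2) = 90
Natural end conditions: m_0 = m_4 = 0.
Hence m_0 = 0, m_1 = -111/7, m_2 = 66/7, m_3 = 141/7, m_4 = 0.
On [1, 2], s(x) = 3 - 30/7·(x - 1) - 111/14·(x - 1)² + 59/14·(x - 1)³.
With (x - 1) = 1/4: s(5/4) = 1343/896.

1.4989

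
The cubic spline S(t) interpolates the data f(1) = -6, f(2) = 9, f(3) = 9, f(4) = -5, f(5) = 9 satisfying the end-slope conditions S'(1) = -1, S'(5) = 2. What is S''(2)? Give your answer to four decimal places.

-30.8571

With m_i denoting the second derivative at x_i, h_i = 1, 1, 1, 1, and Δ_i = (y_(i+1) − y_i)/h_i = 15, 0, -14, 14:
  1·m_0 + 4·m_1 + 1·m_2 = 6(Δ_1 - Δ_0) = -90
  1·m_1 + 4·m_2 + 1·m_3 = 6(Δ_2 - Δ_1) = -84
  1·m_2 + 4·m_3 + 1·m_4 = 6(Δ_3 - Δ_2) = 168
Clamped end conditions give two more equations: 2h_0·m_0 + h_0·m_1 = 6(Δ_0 - S'(1)) = 96 and h_3·m_3 + 2h_3·m_4 = 6(S'(5) - Δ_3) = -72.
Hence m_0 = 444/7, m_1 = -216/7, m_2 = -30, m_3 = 468/7, m_4 = -486/7.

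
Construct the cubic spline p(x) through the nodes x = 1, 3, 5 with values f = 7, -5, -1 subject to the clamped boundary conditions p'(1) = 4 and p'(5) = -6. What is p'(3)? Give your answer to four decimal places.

-2.5000

Put M_i = p'' at the i-th knot. Here h = (2, 2) and Δ = (-6, 2), so the interior equations h_(i-1)·M_(i-1) + 2(h_(i-1)+h_i)·M_i + h_i·M_(i+1) = 6(Δ_i − Δ_(i-1)) read
  2·M_0 + 8·M_1 + 2·M_2 = 6(Δ_1 - Δ_0) = 48
Clamped end conditions give two more equations: 2h_0·M_0 + h_0·M_1 = 6(Δ_0 - p'(1)) = -60 and h_1·M_1 + 2h_1·M_2 = 6(p'(5) - Δ_1) = -48.
Forward elimination and back-substitution give M_0 = -47/2, M_1 = 17, M_2 = -41/2.
On [3, 5], p'(x) = b_1 + 2c_1·(x - 3) + 3d_1·(x - 3)² with b_1 = Δ_1 - h_1(2M_1 + M_2)/6 = -5/2, c_1 = M_1/2 = 17/2, d_1 = (M_2 - M_1)/(6h_1) = -25/8. So p'(3) = -5/2.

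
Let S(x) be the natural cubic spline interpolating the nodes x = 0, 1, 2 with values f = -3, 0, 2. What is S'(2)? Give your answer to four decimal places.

Let m_i = S''(x_i). Step sizes h_i = 1, 1; slopes of the chords Δ_i = (y_(i+1) - y_i)/h_i = 3, 2.
  1·m_0 + 4·m_1 + 1·m_2 = 6(Δ_1 - Δ_0) = -6
Natural end conditions: m_0 = m_2 = 0.
Forward elimination and back-substitution give m_0 = 0, m_1 = -3/2, m_2 = 0.
On [1, 2], S'(x) = b_1 + 2c_1·(x - 1) + 3d_1·(x - 1)² with b_1 = Δ_1 - h_1(2m_1 + m_2)/6 = 5/2, c_1 = m_1/2 = -3/4, d_1 = (m_2 - m_1)/(6h_1) = 1/4. So S'(2) = 7/4.

1.7500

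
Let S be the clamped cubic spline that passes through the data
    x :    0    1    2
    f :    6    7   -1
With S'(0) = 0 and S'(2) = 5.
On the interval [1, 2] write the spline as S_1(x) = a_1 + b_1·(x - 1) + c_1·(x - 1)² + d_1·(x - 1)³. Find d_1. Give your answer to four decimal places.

Write m_i for S''(x_i). With h_i = 1, 1 and divided differences Δ_i = 1, -8, the continuity of S' gives the tridiagonal system
  1·m_0 + 4·m_1 + 1·m_2 = 6(Δ_1 - Δ_0) = -54
Clamped end conditions give two more equations: 2h_0·m_0 + h_0·m_1 = 6(Δ_0 - S'(0)) = 6 and h_1·m_1 + 2h_1·m_2 = 6(S'(2) - Δ_1) = 78.
Forward elimination and back-substitution give m_0 = 19, m_1 = -32, m_2 = 55.
On [1, 2], with S_1(x) = a_1 + b_1·(x - 1) + c_1·(x - 1)² + d_1·(x - 1)³: c_1 = m_1/2 = -16, d_1 = (m_2 - m_1)/(6h_1) = 29/2, b_1 = Δ_1 - h_1(2m_1 + m_2)/6 = -13/2.

14.5000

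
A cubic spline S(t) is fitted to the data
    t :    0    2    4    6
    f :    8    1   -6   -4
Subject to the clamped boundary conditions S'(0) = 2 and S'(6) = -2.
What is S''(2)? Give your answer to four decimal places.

Write M_i for S''(x_i). With h_i = 2, 2, 2 and divided differences Δ_i = -7/2, -7/2, 1, the continuity of S' gives the tridiagonal system
  2·M_0 + 8·M_1 + 2·M_2 = 6(Δ_1 - Δ_0) = 0
  2·M_1 + 8·M_2 + 2·M_3 = 6(Δ_2 - Δ_1) = 27
Clamped end conditions give two more equations: 2h_0·M_0 + h_0·M_1 = 6(Δ_0 - S'(0)) = -33 and h_2·M_2 + 2h_2·M_3 = 6(S'(6) - Δ_2) = -18.
Solving: M_0 = -131/15, M_1 = 29/30, M_2 = 73/15, M_3 = -104/15.

0.9667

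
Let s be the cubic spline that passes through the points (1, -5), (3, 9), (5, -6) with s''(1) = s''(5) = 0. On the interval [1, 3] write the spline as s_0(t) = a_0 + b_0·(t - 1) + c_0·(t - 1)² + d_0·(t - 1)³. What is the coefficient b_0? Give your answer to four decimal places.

10.6250

Write M_i for s''(x_i). With h_i = 2, 2 and divided differences Δ_i = 7, -15/2, the continuity of s' gives the tridiagonal system
  2·M_0 + 8·M_1 + 2·M_2 = 6(Δ_1 - Δ_0) = -87
Natural end conditions: M_0 = M_2 = 0.
Solving the tridiagonal system: M_0 = 0, M_1 = -87/8, M_2 = 0.
On [1, 3], with s_0(t) = a_0 + b_0·(t - 1) + c_0·(t - 1)² + d_0·(t - 1)³: c_0 = M_0/2 = 0, d_0 = (M_1 - M_0)/(6h_0) = -29/32, b_0 = Δ_0 - h_0(2M_0 + M_1)/6 = 85/8.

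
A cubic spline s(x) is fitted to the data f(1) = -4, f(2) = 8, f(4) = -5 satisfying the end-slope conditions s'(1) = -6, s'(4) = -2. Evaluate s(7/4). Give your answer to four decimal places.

With M_i denoting the second derivative at x_i, h_i = 1, 2, and Δ_i = (y_(i+1) − y_i)/h_i = 12, -13/2:
  1·M_0 + 6·M_1 + 2·M_2 = 6(Δ_1 - Δ_0) = -111
Clamped end conditions give two more equations: 2h_0·M_0 + h_0·M_1 = 6(Δ_0 - s'(1)) = 108 and h_1·M_1 + 2h_1·M_2 = 6(s'(4) - Δ_1) = 27.
Solving: M_0 = 443/6, M_1 = -119/3, M_2 = 319/12.
On [1, 2], s(x) = -4 - 6·(x - 1) + 443/12·(x - 1)² - 227/12·(x - 1)³.
With (x - 1) = 3/4: s(7/4) = 1097/256.

4.2852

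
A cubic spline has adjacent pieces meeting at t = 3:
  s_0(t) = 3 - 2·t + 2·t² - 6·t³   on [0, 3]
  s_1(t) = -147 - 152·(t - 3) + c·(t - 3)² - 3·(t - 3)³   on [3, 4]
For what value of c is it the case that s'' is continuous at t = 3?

-52

s_0''(t) = 4 - 36·t, so s_0''(3) = -104. On the right, s_1''(3) = 2c, so c = -52.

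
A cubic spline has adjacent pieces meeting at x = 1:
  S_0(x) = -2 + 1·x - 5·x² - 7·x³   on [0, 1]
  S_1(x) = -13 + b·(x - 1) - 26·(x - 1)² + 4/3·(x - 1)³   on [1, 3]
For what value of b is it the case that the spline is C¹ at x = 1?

-30

S_0'(x) = 1 - 10·x - 21·x², so S_0'(1) = -30. On the right, S_1'(1) = b, so b = -30.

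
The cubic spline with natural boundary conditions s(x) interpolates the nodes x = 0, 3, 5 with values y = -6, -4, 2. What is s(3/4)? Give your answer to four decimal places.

-5.9922

With m_i denoting the second derivative at x_i, h_i = 3, 2, and Δ_i = (y_(i+1) − y_i)/h_i = 2/3, 3:
  3·m_0 + 10·m_1 + 2·m_2 = 6(Δ_1 - Δ_0) = 14
Natural end conditions: m_0 = m_2 = 0.
Solving the tridiagonal system: m_0 = 0, m_1 = 7/5, m_2 = 0.
On [0, 3], s(x) = -6 - 1/30·x + 0·x² + 7/90·x³.
With x = 3/4: s(3/4) = -767/128.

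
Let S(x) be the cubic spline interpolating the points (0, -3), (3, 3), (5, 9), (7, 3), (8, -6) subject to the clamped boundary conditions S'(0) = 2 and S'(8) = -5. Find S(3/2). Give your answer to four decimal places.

With m_i denoting the second derivative at x_i, h_i = 3, 2, 2, 1, and Δ_i = (y_(i+1) − y_i)/h_i = 2, 3, -3, -9:
  3·m_0 + 10·m_1 + 2·m_2 = 6(Δ_1 - Δ_0) = 6
  2·m_1 + 8·m_2 + 2·m_3 = 6(Δ_2 - Δ_1) = -36
  2·m_2 + 6·m_3 + 1·m_4 = 6(Δ_3 - Δ_2) = -36
Clamped end conditions give two more equations: 2h_0·m_0 + h_0·m_1 = 6(Δ_0 - S'(0)) = 0 and h_3·m_3 + 2h_3·m_4 = 6(S'(8) - Δ_3) = 24.
Solving: m_0 = -37/53, m_1 = 74/53, m_2 = -311/106, m_3 = -406/53, m_4 = 839/53.
On [0, 3], S(x) = -3 + 2·x - 37/106·x² + 37/318·x³.
With x = 3/2: S(3/2) = -333/848.

-0.3927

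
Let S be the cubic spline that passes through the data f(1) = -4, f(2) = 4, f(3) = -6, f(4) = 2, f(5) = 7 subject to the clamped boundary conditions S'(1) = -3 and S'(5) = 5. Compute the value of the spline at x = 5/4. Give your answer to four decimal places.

Put M_i = S'' at the i-th knot. Here h = (1, 1, 1, 1) and Δ = (8, -10, 8, 5), so the interior equations h_(i-1)·M_(i-1) + 2(h_(i-1)+h_i)·M_i + h_i·M_(i+1) = 6(Δ_i − Δ_(i-1)) read
  1·M_0 + 4·M_1 + 1·M_2 = 6(Δ_1 - Δ_0) = -108
  1·M_1 + 4·M_2 + 1·M_3 = 6(Δ_2 - Δ_1) = 108
  1·M_2 + 4·M_3 + 1·M_4 = 6(Δ_3 - Δ_2) = -18
Clamped end conditions give two more equations: 2h_0·M_0 + h_0·M_1 = 6(Δ_0 - S'(1)) = 66 and h_3·M_3 + 2h_3·M_4 = 6(S'(5) - Δ_3) = 0.
Hence M_0 = 1667/28, M_1 = -743/14, M_2 = 179/4, M_3 = -251/14, M_4 = 251/28.
On [1, 2], S(x) = -4 - 3·(x - 1) + 1667/56·(x - 1)² - 1051/56·(x - 1)³.
With (x - 1) = 1/4: S(5/4) = -11407/3584.

-3.1828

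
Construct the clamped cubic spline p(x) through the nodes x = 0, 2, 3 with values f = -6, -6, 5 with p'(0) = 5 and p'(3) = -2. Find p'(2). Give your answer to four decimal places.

Put m_i = p'' at the i-th knot. Here h = (2, 1) and Δ = (0, 11), so the interior equations h_(i-1)·m_(i-1) + 2(h_(i-1)+h_i)·m_i + h_i·m_(i+1) = 6(Δ_i − Δ_(i-1)) read
  2·m_0 + 6·m_1 + 1·m_2 = 6(Δ_1 - Δ_0) = 66
Clamped end conditions give two more equations: 2h_0·m_0 + h_0·m_1 = 6(Δ_0 - p'(0)) = -30 and h_1·m_1 + 2h_1·m_2 = 6(p'(3) - Δ_1) = -78.
Hence m_0 = -125/6, m_1 = 80/3, m_2 = -157/3.
On [2, 3], p'(x) = b_1 + 2c_1·(x - 2) + 3d_1·(x - 2)² with b_1 = Δ_1 - h_1(2m_1 + m_2)/6 = 65/6, c_1 = m_1/2 = 40/3, d_1 = (m_2 - m_1)/(6h_1) = -79/6. So p'(2) = 65/6.

10.8333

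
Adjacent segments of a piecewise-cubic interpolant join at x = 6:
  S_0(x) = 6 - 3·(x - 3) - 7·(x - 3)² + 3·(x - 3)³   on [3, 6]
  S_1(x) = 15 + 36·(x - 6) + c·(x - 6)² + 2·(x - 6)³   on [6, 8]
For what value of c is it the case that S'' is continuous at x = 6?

20

S_0''(x) = -14 + 18·(x - 3), so S_0''(6) = 40. On the right, S_1''(6) = 2c, so c = 20.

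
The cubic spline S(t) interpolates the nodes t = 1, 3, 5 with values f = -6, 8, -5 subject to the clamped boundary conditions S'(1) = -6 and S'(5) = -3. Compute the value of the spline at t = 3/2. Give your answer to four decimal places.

-5.7461

Write σ_i for S''(x_i). With h_i = 2, 2 and divided differences Δ_i = 7, -13/2, the continuity of S' gives the tridiagonal system
  2·σ_0 + 8·σ_1 + 2·σ_2 = 6(Δ_1 - Δ_0) = -81
Clamped end conditions give two more equations: 2h_0·σ_0 + h_0·σ_1 = 6(Δ_0 - S'(1)) = 78 and h_1·σ_1 + 2h_1·σ_2 = 6(S'(5) - Δ_1) = 21.
Solving the tridiagonal system: σ_0 = 243/8, σ_1 = -87/4, σ_2 = 129/8.
On [1, 3], S(t) = -6 - 6·(t - 1) + 243/16·(t - 1)² - 139/32·(t - 1)³.
With (t - 1) = 1/2: S(3/2) = -1471/256.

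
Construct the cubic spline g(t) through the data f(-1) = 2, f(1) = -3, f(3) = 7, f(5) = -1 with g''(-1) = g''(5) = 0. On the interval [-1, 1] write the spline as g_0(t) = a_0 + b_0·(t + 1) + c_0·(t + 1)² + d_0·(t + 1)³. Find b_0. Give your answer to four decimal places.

-5.1000

Let M_i = g''(x_i). Step sizes h_i = 2, 2, 2; slopes of the chords Δ_i = (y_(i+1) - y_i)/h_i = -5/2, 5, -4.
  2·M_0 + 8·M_1 + 2·M_2 = 6(Δ_1 - Δ_0) = 45
  2·M_1 + 8·M_2 + 2·M_3 = 6(Δ_2 - Δ_1) = -54
Natural end conditions: M_0 = M_3 = 0.
Solving the tridiagonal system: M_0 = 0, M_1 = 39/5, M_2 = -87/10, M_3 = 0.
On [-1, 1], with g_0(t) = a_0 + b_0·(t + 1) + c_0·(t + 1)² + d_0·(t + 1)³: c_0 = M_0/2 = 0, d_0 = (M_1 - M_0)/(6h_0) = 13/20, b_0 = Δ_0 - h_0(2M_0 + M_1)/6 = -51/10.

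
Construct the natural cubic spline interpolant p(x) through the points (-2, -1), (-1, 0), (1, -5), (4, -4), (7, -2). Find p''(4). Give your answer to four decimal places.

-0.5178

Put σ_i = p'' at the i-th knot. Here h = (1, 2, 3, 3) and Δ = (1, -5/2, 1/3, 2/3), so the interior equations h_(i-1)·σ_(i-1) + 2(h_(i-1)+h_i)·σ_i + h_i·σ_(i+1) = 6(Δ_i − Δ_(i-1)) read
  1·σ_0 + 6·σ_1 + 2·σ_2 = 6(Δ_1 - Δ_0) = -21
  2·σ_1 + 10·σ_2 + 3·σ_3 = 6(Δ_2 - Δ_1) = 17
  3·σ_2 + 12·σ_3 + 3·σ_4 = 6(Δ_3 - Δ_2) = 2
Natural end conditions: σ_0 = σ_4 = 0.
Solving the tridiagonal system: σ_0 = 0, σ_1 = -909/206, σ_2 = 282/103, σ_3 = -160/309, σ_4 = 0.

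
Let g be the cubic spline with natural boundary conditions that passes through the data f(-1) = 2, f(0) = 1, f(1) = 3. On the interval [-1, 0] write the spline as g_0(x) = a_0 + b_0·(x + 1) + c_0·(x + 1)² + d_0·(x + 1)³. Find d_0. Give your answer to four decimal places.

With m_i denoting the second derivative at x_i, h_i = 1, 1, and Δ_i = (y_(i+1) − y_i)/h_i = -1, 2:
  1·m_0 + 4·m_1 + 1·m_2 = 6(Δ_1 - Δ_0) = 18
Natural end conditions: m_0 = m_2 = 0.
Hence m_0 = 0, m_1 = 9/2, m_2 = 0.
On [-1, 0], with g_0(x) = a_0 + b_0·(x + 1) + c_0·(x + 1)² + d_0·(x + 1)³: c_0 = m_0/2 = 0, d_0 = (m_1 - m_0)/(6h_0) = 3/4, b_0 = Δ_0 - h_0(2m_0 + m_1)/6 = -7/4.

0.7500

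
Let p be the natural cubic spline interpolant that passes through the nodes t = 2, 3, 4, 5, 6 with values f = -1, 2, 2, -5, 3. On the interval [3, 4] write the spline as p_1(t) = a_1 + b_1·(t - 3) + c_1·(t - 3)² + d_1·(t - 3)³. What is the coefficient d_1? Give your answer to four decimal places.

-2.8214

Let σ_i = p''(x_i). Step sizes h_i = 1, 1, 1, 1; slopes of the chords Δ_i = (y_(i+1) - y_i)/h_i = 3, 0, -7, 8.
  1·σ_0 + 4·σ_1 + 1·σ_2 = 6(Δ_1 - Δ_0) = -18
  1·σ_1 + 4·σ_2 + 1·σ_3 = 6(Δ_2 - Δ_1) = -42
  1·σ_2 + 4·σ_3 + 1·σ_4 = 6(Δ_3 - Δ_2) = 90
Natural end conditions: σ_0 = σ_4 = 0.
Solving the tridiagonal system: σ_0 = 0, σ_1 = -3/14, σ_2 = -120/7, σ_3 = 375/14, σ_4 = 0.
On [3, 4], with p_1(t) = a_1 + b_1·(t - 3) + c_1·(t - 3)² + d_1·(t - 3)³: c_1 = σ_1/2 = -3/28, d_1 = (σ_2 - σ_1)/(6h_1) = -79/28, b_1 = Δ_1 - h_1(2σ_1 + σ_2)/6 = 41/14.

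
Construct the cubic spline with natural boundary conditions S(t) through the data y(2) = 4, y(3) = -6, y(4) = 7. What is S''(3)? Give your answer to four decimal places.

34.5000

Let M_i = S''(x_i). Step sizes h_i = 1, 1; slopes of the chords Δ_i = (y_(i+1) - y_i)/h_i = -10, 13.
  1·M_0 + 4·M_1 + 1·M_2 = 6(Δ_1 - Δ_0) = 138
Natural end conditions: M_0 = M_2 = 0.
Forward elimination and back-substitution give M_0 = 0, M_1 = 69/2, M_2 = 0.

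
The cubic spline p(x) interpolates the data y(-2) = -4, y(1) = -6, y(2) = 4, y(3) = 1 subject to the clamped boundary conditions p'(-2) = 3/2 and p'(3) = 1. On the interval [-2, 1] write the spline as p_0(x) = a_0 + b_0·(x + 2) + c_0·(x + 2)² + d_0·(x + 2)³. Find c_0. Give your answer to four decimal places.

With M_i denoting the second derivative at x_i, h_i = 3, 1, 1, and Δ_i = (y_(i+1) − y_i)/h_i = -2/3, 10, -3:
  3·M_0 + 8·M_1 + 1·M_2 = 6(Δ_1 - Δ_0) = 64
  1·M_1 + 4·M_2 + 1·M_3 = 6(Δ_2 - Δ_1) = -78
Clamped end conditions give two more equations: 2h_0·M_0 + h_0·M_1 = 6(Δ_0 - p'(-2)) = -13 and h_2·M_2 + 2h_2·M_3 = 6(p'(3) - Δ_2) = 24.
Solving: M_0 = -862/87, M_1 = 449/29, M_2 = -874/29, M_3 = 785/29.
On [-2, 1], with p_0(x) = a_0 + b_0·(x + 2) + c_0·(x + 2)² + d_0·(x + 2)³: c_0 = M_0/2 = -431/87, d_0 = (M_1 - M_0)/(6h_0) = 2209/1566, b_0 = Δ_0 - h_0(2M_0 + M_1)/6 = 3/2.

-4.9540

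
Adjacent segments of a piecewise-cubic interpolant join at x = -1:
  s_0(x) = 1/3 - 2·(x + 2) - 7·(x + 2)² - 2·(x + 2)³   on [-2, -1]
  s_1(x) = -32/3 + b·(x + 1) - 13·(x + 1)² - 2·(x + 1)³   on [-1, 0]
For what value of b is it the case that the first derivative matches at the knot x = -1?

-22

s_0'(x) = -2 - 14·(x + 2) - 6·(x + 2)², so s_0'(-1) = -22. On the right, s_1'(-1) = b, so b = -22.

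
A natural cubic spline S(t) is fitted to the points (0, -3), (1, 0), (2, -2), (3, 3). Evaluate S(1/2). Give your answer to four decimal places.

-0.8250

With σ_i denoting the second derivative at x_i, h_i = 1, 1, 1, and Δ_i = (y_(i+1) − y_i)/h_i = 3, -2, 5:
  1·σ_0 + 4·σ_1 + 1·σ_2 = 6(Δ_1 - Δ_0) = -30
  1·σ_1 + 4·σ_2 + 1·σ_3 = 6(Δ_2 - Δ_1) = 42
Natural end conditions: σ_0 = σ_3 = 0.
Hence σ_0 = 0, σ_1 = -54/5, σ_2 = 66/5, σ_3 = 0.
On [0, 1], S(t) = -3 + 24/5·t + 0·t² - 9/5·t³.
With t = 1/2: S(1/2) = -33/40.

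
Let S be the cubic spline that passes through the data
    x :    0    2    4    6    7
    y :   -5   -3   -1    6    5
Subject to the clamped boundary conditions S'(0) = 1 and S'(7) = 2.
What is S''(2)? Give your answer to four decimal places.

Put M_i = S'' at the i-th knot. Here h = (2, 2, 2, 1) and Δ = (1, 1, 7/2, -1), so the interior equations h_(i-1)·M_(i-1) + 2(h_(i-1)+h_i)·M_i + h_i·M_(i+1) = 6(Δ_i − Δ_(i-1)) read
  2·M_0 + 8·M_1 + 2·M_2 = 6(Δ_1 - Δ_0) = 0
  2·M_1 + 8·M_2 + 2·M_3 = 6(Δ_2 - Δ_1) = 15
  2·M_2 + 6·M_3 + 1·M_4 = 6(Δ_3 - Δ_2) = -27
Clamped end conditions give two more equations: 2h_0·M_0 + h_0·M_1 = 6(Δ_0 - S'(0)) = 0 and h_3·M_3 + 2h_3·M_4 = 6(S'(7) - Δ_3) = 18.
Solving the tridiagonal system: M_0 = 103/172, M_1 = -103/86, M_2 = 721/172, M_3 = -347/43, M_4 = 1121/86.

-1.1977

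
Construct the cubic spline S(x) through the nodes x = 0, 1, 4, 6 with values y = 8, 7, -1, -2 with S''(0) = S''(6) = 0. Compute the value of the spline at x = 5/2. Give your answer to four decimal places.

3.0396

Put m_i = S'' at the i-th knot. Here h = (1, 3, 2) and Δ = (-1, -8/3, -1/2), so the interior equations h_(i-1)·m_(i-1) + 2(h_(i-1)+h_i)·m_i + h_i·m_(i+1) = 6(Δ_i − Δ_(i-1)) read
  1·m_0 + 8·m_1 + 3·m_2 = 6(Δ_1 - Δ_0) = -10
  3·m_1 + 10·m_2 + 2·m_3 = 6(Δ_2 - Δ_1) = 13
Natural end conditions: m_0 = m_3 = 0.
Solving the tridiagonal system: m_0 = 0, m_1 = -139/71, m_2 = 134/71, m_3 = 0.
On [1, 4], S(x) = 7 - 352/213·(x - 1) - 139/142·(x - 1)² + 91/426·(x - 1)³.
With (x - 1) = 3/2: S(5/2) = 3453/1136.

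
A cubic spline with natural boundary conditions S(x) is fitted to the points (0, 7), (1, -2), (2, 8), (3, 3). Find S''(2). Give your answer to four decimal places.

-31.6000

Let M_i = S''(x_i). Step sizes h_i = 1, 1, 1; slopes of the chords Δ_i = (y_(i+1) - y_i)/h_i = -9, 10, -5.
  1·M_0 + 4·M_1 + 1·M_2 = 6(Δ_1 - Δ_0) = 114
  1·M_1 + 4·M_2 + 1·M_3 = 6(Δ_2 - Δ_1) = -90
Natural end conditions: M_0 = M_3 = 0.
Forward elimination and back-substitution give M_0 = 0, M_1 = 182/5, M_2 = -158/5, M_3 = 0.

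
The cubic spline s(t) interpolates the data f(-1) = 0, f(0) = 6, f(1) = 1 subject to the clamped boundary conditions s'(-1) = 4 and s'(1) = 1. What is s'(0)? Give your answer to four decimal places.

-0.5000

Put M_i = s'' at the i-th knot. Here h = (1, 1) and Δ = (6, -5), so the interior equations h_(i-1)·M_(i-1) + 2(h_(i-1)+h_i)·M_i + h_i·M_(i+1) = 6(Δ_i − Δ_(i-1)) read
  1·M_0 + 4·M_1 + 1·M_2 = 6(Δ_1 - Δ_0) = -66
Clamped end conditions give two more equations: 2h_0·M_0 + h_0·M_1 = 6(Δ_0 - s'(-1)) = 12 and h_1·M_1 + 2h_1·M_2 = 6(s'(1) - Δ_1) = 36.
Solving the tridiagonal system: M_0 = 21, M_1 = -30, M_2 = 33.
On [0, 1], s'(t) = b_1 + 2c_1·t + 3d_1·t² with b_1 = Δ_1 - h_1(2M_1 + M_2)/6 = -1/2, c_1 = M_1/2 = -15, d_1 = (M_2 - M_1)/(6h_1) = 21/2. So s'(0) = -1/2.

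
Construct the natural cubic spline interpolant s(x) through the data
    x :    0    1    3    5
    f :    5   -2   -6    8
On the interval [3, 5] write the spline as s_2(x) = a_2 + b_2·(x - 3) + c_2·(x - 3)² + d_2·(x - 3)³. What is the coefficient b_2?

3

Let σ_i = s''(x_i). Step sizes h_i = 1, 2, 2; slopes of the chords Δ_i = (y_(i+1) - y_i)/h_i = -7, -2, 7.
  1·σ_0 + 6·σ_1 + 2·σ_2 = 6(Δ_1 - Δ_0) = 30
  2·σ_1 + 8·σ_2 + 2·σ_3 = 6(Δ_2 - Δ_1) = 54
Natural end conditions: σ_0 = σ_3 = 0.
Solving the tridiagonal system: σ_0 = 0, σ_1 = 3, σ_2 = 6, σ_3 = 0.
On [3, 5], with s_2(x) = a_2 + b_2·(x - 3) + c_2·(x - 3)² + d_2·(x - 3)³: c_2 = σ_2/2 = 3, d_2 = (σ_3 - σ_2)/(6h_2) = -1/2, b_2 = Δ_2 - h_2(2σ_2 + σ_3)/6 = 3.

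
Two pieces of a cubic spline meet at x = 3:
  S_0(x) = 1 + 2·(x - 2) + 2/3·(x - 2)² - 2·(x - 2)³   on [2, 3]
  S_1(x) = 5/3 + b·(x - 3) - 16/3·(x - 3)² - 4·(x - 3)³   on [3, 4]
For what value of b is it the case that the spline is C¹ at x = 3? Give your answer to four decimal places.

-2.6667

S_0'(x) = 2 + 4/3·(x - 2) - 6·(x - 2)², so S_0'(3) = -8/3. On the right, S_1'(3) = b, so b = -8/3.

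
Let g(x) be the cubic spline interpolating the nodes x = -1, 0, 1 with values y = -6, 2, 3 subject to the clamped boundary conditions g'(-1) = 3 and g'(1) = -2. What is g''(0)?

Let σ_i = g''(x_i). Step sizes h_i = 1, 1; slopes of the chords Δ_i = (y_(i+1) - y_i)/h_i = 8, 1.
  1·σ_0 + 4·σ_1 + 1·σ_2 = 6(Δ_1 - Δ_0) = -42
Clamped end conditions give two more equations: 2h_0·σ_0 + h_0·σ_1 = 6(Δ_0 - g'(-1)) = 30 and h_1·σ_1 + 2h_1·σ_2 = 6(g'(1) - Δ_1) = -18.
Solving the tridiagonal system: σ_0 = 23, σ_1 = -16, σ_2 = -1.

-16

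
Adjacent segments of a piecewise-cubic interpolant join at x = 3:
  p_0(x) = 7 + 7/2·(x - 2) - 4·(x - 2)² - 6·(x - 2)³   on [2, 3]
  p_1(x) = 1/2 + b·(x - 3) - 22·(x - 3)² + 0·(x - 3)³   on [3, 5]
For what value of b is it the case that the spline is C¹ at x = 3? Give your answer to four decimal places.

p_0'(x) = 7/2 - 8·(x - 2) - 18·(x - 2)², so p_0'(3) = -45/2. On the right, p_1'(3) = b, so b = -45/2.

-22.5000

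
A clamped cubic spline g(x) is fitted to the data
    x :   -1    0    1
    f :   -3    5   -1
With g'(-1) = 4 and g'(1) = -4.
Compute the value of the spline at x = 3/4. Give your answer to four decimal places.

Let m_i = g''(x_i). Step sizes h_i = 1, 1; slopes of the chords Δ_i = (y_(i+1) - y_i)/h_i = 8, -6.
  1·m_0 + 4·m_1 + 1·m_2 = 6(Δ_1 - Δ_0) = -84
Clamped end conditions give two more equations: 2h_0·m_0 + h_0·m_1 = 6(Δ_0 - g'(-1)) = 24 and h_1·m_1 + 2h_1·m_2 = 6(g'(1) - Δ_1) = 12.
Forward elimination and back-substitution give m_0 = 29, m_1 = -34, m_2 = 23.
On [0, 1], g(x) = 5 + 3/2·x - 17·x² + 19/2·x³.
With x = 3/4: g(3/4) = 73/128.

0.5703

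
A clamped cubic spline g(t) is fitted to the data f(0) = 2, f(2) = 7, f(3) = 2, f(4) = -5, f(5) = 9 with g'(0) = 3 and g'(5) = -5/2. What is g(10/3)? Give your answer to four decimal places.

Let M_i = g''(x_i). Step sizes h_i = 2, 1, 1, 1; slopes of the chords Δ_i = (y_(i+1) - y_i)/h_i = 5/2, -5, -7, 14.
  2·M_0 + 6·M_1 + 1·M_2 = 6(Δ_1 - Δ_0) = -45
  1·M_1 + 4·M_2 + 1·M_3 = 6(Δ_2 - Δ_1) = -12
  1·M_2 + 4·M_3 + 1·M_4 = 6(Δ_3 - Δ_2) = 126
Clamped end conditions give two more equations: 2h_0·M_0 + h_0·M_1 = 6(Δ_0 - g'(0)) = -3 and h_3·M_3 + 2h_3·M_4 = 6(g'(5) - Δ_3) = -99.
Hence M_0 = 341/164, M_1 = -232/41, M_2 = -1247/82, M_3 = 2234/41, M_4 = -6293/82.
On [3, 4], g(t) = 2 - 903/82·(t - 3) - 1247/164·(t - 3)² + 1905/164·(t - 3)³.
With (t - 3) = 1/3: g(10/3) = -171/82.

-2.0854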